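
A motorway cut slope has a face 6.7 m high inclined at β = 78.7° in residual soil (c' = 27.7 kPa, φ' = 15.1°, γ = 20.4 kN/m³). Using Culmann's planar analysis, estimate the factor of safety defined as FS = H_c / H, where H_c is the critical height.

H_c = (4c'/γ) · sinβ cosφ' / [1 − cos(β − φ')]
    = (4·27.7/20.4) · sin78.7°·cos15.1° / [1 − cos63.6°]
    = 5.431 · 0.9468 / 0.5554 = 9.26 m
FS = H_c / H = 9.26 / 6.7 = 1.382

FS = 1.38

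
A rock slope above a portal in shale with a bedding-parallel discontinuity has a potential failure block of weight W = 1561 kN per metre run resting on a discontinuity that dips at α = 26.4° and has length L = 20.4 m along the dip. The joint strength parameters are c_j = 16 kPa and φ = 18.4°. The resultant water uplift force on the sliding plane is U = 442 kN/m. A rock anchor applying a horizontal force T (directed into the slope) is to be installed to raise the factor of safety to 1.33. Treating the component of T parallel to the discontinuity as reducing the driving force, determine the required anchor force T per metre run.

Resolving forces along and normal to the sliding plane, with the horizontal anchor force T adding T·sinα to the effective normal force and T·cosα acting up the plane against the driving force:
FS = [c_jL + (W cosα − U + T sinα) tanφ] / [W sinα − T cosα]
Without the anchor: N' = 956.2 kN/m, driving T_d = 694.1 kN/m, resisting R = 16·20.4 + 956.2·tan18.4° = 644.5 kN/m, FS = 0.93.
Setting FS = 1.33 and solving for T:
1.33·(694.1 − T cos26.4°) = 644.5 + T sin26.4°·tan18.4°
T·(sin26.4°·tan18.4° + 1.33·cos26.4°) = 1.33·694.1 − 644.5
T·(0.4446·0.3327 + 1.33·0.8957) = 923.1 − 644.5 = 278.6
T·1.3392 = 278.6
T = 208.1 kN/m

T = 208 kN/m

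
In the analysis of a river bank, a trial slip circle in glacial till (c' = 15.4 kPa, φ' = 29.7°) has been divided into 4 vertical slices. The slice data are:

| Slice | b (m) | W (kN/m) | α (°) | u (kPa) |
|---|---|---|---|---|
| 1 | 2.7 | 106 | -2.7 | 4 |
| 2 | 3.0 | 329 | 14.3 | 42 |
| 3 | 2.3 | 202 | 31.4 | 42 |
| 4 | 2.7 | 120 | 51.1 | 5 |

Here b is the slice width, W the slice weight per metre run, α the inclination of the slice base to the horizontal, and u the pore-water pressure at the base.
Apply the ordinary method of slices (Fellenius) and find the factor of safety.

FS = 1.54

Ordinary method of slices: FS = Σ[c'·Δl_i + (W_i cosα_i − u_i·Δl_i)·tanφ'] / Σ W_i sinα_i, with Δl_i = b_i / cosα_i.
Slice 1: Δl = 2.7/cos(-2.7°) = 2.703 m; N'_1 = 106·cos(-2.7°) − 4·2.703 = 95.1; c'Δl = 41.63; W sinα = -5.0
Slice 2: Δl = 3.0/cos14.3° = 3.096 m; N'_2 = 329·cos14.3° − 42·3.096 = 188.8; c'Δl = 47.68; W sinα = 81.3
Slice 3: Δl = 2.3/cos31.4° = 2.695 m; N'_3 = 202·cos31.4° − 42·2.695 = 59.2; c'Δl = 41.50; W sinα = 105.2
Slice 4: Δl = 2.7/cos51.1° = 4.300 m; N'_4 = 120·cos51.1° − 5·4.300 = 53.9; c'Δl = 66.21; W sinα = 93.4
Σc'Δl = 197.0 kN/m; ΣN' = 396.9 kN/m; ΣW sinα = 274.9 kN/m
Resisting = 197.0 + 396.9·tan29.7° = 197.0 + 226.4 = 423.4 kN/m
FS = 423.4 / 274.9 = 1.540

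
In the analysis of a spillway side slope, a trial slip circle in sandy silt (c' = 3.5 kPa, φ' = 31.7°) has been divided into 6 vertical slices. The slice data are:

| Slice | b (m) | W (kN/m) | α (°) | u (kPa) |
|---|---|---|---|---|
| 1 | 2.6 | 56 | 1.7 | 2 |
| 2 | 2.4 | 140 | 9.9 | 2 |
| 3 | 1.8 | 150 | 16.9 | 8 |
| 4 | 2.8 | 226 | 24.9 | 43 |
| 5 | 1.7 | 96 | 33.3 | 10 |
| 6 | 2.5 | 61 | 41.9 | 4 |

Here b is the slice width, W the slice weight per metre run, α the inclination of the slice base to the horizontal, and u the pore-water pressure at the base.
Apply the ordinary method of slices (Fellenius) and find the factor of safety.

Ordinary method of slices: FS = Σ[c'·Δl_i + (W_i cosα_i − u_i·Δl_i)·tanφ'] / Σ W_i sinα_i, with Δl_i = b_i / cosα_i.
Slice 1: Δl = 2.6/cos1.7° = 2.601 m; N'_1 = 56·cos1.7° − 2·2.601 = 50.8; c'Δl = 9.10; W sinα = 1.7
Slice 2: Δl = 2.4/cos9.9° = 2.436 m; N'_2 = 140·cos9.9° − 2·2.436 = 133.0; c'Δl = 8.53; W sinα = 24.1
Slice 3: Δl = 1.8/cos16.9° = 1.881 m; N'_3 = 150·cos16.9° − 8·1.881 = 128.5; c'Δl = 6.58; W sinα = 43.6
Slice 4: Δl = 2.8/cos24.9° = 3.087 m; N'_4 = 226·cos24.9° − 43·3.087 = 72.3; c'Δl = 10.80; W sinα = 95.2
Slice 5: Δl = 1.7/cos33.3° = 2.034 m; N'_5 = 96·cos33.3° − 10·2.034 = 59.9; c'Δl = 7.12; W sinα = 52.7
Slice 6: Δl = 2.5/cos41.9° = 3.359 m; N'_6 = 61·cos41.9° − 4·3.359 = 32.0; c'Δl = 11.76; W sinα = 40.7
Σc'Δl = 53.9 kN/m; ΣN' = 476.4 kN/m; ΣW sinα = 257.9 kN/m
Resisting = 53.9 + 476.4·tan31.7° = 53.9 + 294.2 = 348.1 kN/m
FS = 348.1 / 257.9 = 1.350

FS = 1.35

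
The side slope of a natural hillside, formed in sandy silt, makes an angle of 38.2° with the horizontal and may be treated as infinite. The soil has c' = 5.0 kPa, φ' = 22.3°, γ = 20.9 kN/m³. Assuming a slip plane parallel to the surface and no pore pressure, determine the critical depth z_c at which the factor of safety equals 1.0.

z_c = 1.03 m

Setting FS = 1.00 in FS = [c' + γz cos²β tanφ'] / [γz sinβ cosβ] and solving for z:
z = c' / [γ cosβ (FS·sinβ − cosβ·tanφ')]
  = 5.0 / [20.9·cos38.2°·(1.00·sin38.2° − cos38.2°·tan22.3°)]
  = 5.0 / [20.9·0.7859·(1.00·0.6184 − 0.7859·0.4101)]
  = 5.0 / 4.8633 = 1.028 m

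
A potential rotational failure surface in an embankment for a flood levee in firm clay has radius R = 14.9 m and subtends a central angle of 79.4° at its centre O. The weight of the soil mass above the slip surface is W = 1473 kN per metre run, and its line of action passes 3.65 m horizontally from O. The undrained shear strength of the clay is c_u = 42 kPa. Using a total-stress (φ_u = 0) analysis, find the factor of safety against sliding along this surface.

Taking moments about the centre O, the resisting moment is provided by the undrained shear strength acting along the arc:
Arc length L_a = R·θ = 14.9·(79.4°·π/180) = 14.9·1.3858 = 20.65 m
M_R = c_u·L_a·R = 42·20.65·14.9 = 12921.7 kN·m/m
M_D = W·d = 1473·3.65 = 5376.4 kN·m/m
FS = M_R / M_D = 12921.7 / 5376.4 = 2.403

FS = 2.40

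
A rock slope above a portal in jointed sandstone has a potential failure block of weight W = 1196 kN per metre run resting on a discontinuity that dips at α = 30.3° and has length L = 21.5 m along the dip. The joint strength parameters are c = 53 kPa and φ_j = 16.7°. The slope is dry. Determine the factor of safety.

FS = 2.40

Resolving the block weight along and normal to the plane and applying the Mohr–Coulomb strength on the joint:
N' = W cosα = 1196·cos30.3° = 1032.6 kN/m
Driving force T = W sinα = 1196·sin30.3° = 603.4 kN/m
Resisting force R = c·L + N'·tanφ_j = 53·21.5 + 1032.6·tan16.7° = 1139.5 + 309.8 = 1449.3 kN/m
FS = R / T = 1449.3 / 603.4 = 2.402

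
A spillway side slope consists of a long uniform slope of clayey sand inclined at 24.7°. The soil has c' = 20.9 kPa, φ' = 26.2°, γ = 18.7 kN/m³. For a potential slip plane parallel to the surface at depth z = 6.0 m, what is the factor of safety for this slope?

For an infinite slope with a slip plane parallel to the surface (no pore pressure): FS = [c' + γz cos²β tanφ'] / [γz sinβ cosβ].
γz = 18.7·6.0 = 112.20 kN/m²
Numerator = 20.9 + 112.20·cos²24.7°·tan26.2° = 20.9 + 112.20·0.8254·0.4921 = 66.469 kPa
Denominator = 112.20·sin24.7°·cos24.7° = 112.20·0.4179·0.9085 = 42.595 kPa
FS = 66.469 / 42.595 = 1.560

FS = 1.56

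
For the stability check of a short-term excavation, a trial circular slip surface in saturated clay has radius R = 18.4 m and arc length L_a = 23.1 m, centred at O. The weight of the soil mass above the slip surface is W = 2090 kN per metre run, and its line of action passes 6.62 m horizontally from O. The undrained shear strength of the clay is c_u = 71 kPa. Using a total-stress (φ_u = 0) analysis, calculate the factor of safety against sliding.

FS = 2.18

Taking moments about the centre O, the resisting moment is provided by the undrained shear strength acting along the arc:
M_R = c_u·L_a·R = 71·23.10·18.4 = 30177.8 kN·m/m
M_D = W·d = 2090·6.62 = 13835.8 kN·m/m
FS = M_R / M_D = 30177.8 / 13835.8 = 2.181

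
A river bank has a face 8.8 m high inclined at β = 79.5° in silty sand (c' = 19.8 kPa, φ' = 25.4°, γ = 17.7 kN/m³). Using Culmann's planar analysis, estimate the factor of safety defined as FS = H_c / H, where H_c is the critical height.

FS = 1.09

H_c = (4c'/γ) · sinβ cosφ' / [1 − cos(β − φ')]
    = (4·19.8/17.7) · sin79.5°·cos25.4° / [1 − cos54.1°]
    = 4.475 · 0.8882 / 0.4136 = 9.61 m
FS = H_c / H = 9.61 / 8.8 = 1.092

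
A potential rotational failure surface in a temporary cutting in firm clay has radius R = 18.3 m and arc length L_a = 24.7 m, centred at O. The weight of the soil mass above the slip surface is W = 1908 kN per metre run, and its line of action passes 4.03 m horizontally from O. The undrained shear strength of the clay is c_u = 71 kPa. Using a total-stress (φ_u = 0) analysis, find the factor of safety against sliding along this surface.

FS = 4.17

Taking moments about the centre O, the resisting moment is provided by the undrained shear strength acting along the arc:
M_R = c_u·L_a·R = 71·24.70·18.3 = 32092.7 kN·m/m
M_D = W·d = 1908·4.03 = 7689.2 kN·m/m
FS = M_R / M_D = 32092.7 / 7689.2 = 4.174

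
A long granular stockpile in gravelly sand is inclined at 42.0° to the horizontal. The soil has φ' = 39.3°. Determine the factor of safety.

FS = 0.91

For a dry cohesionless infinite slope the factor of safety is FS = tanφ' / tanβ.
FS = tan39.3° / tan42.0° = 0.8185 / 0.9004 = 0.909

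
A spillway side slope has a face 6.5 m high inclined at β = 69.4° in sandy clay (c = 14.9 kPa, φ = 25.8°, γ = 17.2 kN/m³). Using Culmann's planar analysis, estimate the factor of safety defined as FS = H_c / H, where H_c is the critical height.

FS = 1.63

H_c = (4c/γ) · sinβ cosφ / [1 − cos(β − φ)]
    = (4·14.9/17.2) · sin69.4°·cos25.8° / [1 − cos43.6°]
    = 3.465 · 0.8428 / 0.2758 = 10.59 m
FS = H_c / H = 10.59 / 6.5 = 1.629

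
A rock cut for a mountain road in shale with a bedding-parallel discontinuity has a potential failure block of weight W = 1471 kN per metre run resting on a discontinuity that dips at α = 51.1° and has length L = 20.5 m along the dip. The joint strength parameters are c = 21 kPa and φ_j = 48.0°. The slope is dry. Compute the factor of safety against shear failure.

Resolving the block weight along and normal to the plane and applying the Mohr–Coulomb strength on the joint:
N' = W cosα = 1471·cos51.1° = 923.7 kN/m
Driving force T = W sinα = 1471·sin51.1° = 1144.8 kN/m
Resisting force R = c·L + N'·tanφ_j = 21·20.5 + 923.7·tan48.0° = 430.5 + 1025.9 = 1456.4 kN/m
FS = R / T = 1456.4 / 1144.8 = 1.272

FS = 1.27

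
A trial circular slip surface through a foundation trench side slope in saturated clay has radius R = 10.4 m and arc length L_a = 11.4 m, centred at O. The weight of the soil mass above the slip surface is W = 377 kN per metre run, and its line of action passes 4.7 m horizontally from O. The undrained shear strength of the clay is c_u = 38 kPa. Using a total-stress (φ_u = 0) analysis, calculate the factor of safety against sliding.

FS = 2.54

Taking moments about the centre O, the resisting moment is provided by the undrained shear strength acting along the arc:
M_R = c_u·L_a·R = 38·11.40·10.4 = 4505.3 kN·m/m
M_D = W·d = 377·4.7 = 1771.9 kN·m/m
FS = M_R / M_D = 4505.3 / 1771.9 = 2.543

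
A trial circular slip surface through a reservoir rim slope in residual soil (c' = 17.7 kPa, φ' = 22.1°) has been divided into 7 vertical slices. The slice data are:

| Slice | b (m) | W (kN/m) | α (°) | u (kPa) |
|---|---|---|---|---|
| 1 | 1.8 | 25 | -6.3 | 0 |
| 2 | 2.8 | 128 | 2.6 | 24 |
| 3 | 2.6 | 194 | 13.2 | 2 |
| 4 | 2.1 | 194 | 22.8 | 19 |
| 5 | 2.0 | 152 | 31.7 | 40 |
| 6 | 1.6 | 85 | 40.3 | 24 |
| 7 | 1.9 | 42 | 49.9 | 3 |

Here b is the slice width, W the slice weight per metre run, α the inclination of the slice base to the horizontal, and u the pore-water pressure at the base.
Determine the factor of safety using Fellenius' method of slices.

Ordinary method of slices: FS = Σ[c'·Δl_i + (W_i cosα_i − u_i·Δl_i)·tanφ'] / Σ W_i sinα_i, with Δl_i = b_i / cosα_i.
Slice 1: Δl = 1.8/cos(-6.3°) = 1.811 m; N'_1 = 25·cos(-6.3°) − 0·1.811 = 24.8; c'Δl = 32.05; W sinα = -2.7
Slice 2: Δl = 2.8/cos2.6° = 2.803 m; N'_2 = 128·cos2.6° − 24·2.803 = 60.6; c'Δl = 49.61; W sinα = 5.8
Slice 3: Δl = 2.6/cos13.2° = 2.671 m; N'_3 = 194·cos13.2° − 2·2.671 = 183.5; c'Δl = 47.27; W sinα = 44.3
Slice 4: Δl = 2.1/cos22.8° = 2.278 m; N'_4 = 194·cos22.8° − 19·2.278 = 135.6; c'Δl = 40.32; W sinα = 75.2
Slice 5: Δl = 2.0/cos31.7° = 2.351 m; N'_5 = 152·cos31.7° − 40·2.351 = 35.3; c'Δl = 41.61; W sinα = 79.9
Slice 6: Δl = 1.6/cos40.3° = 2.098 m; N'_6 = 85·cos40.3° − 24·2.098 = 14.5; c'Δl = 37.13; W sinα = 55.0
Slice 7: Δl = 1.9/cos49.9° = 2.950 m; N'_7 = 42·cos49.9° − 3·2.950 = 18.2; c'Δl = 52.21; W sinα = 32.1
Σc'Δl = 300.2 kN/m; ΣN' = 472.5 kN/m; ΣW sinα = 289.5 kN/m
Resisting = 300.2 + 472.5·tan22.1° = 300.2 + 191.9 = 492.1 kN/m
FS = 492.1 / 289.5 = 1.700

FS = 1.70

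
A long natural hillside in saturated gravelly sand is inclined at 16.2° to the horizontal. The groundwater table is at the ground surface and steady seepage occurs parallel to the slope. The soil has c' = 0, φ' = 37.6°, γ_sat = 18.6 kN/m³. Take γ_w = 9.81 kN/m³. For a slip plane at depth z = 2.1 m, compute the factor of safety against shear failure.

FS = 1.25

With seepage parallel to the slope and the water table at the surface, the effective normal stress on the slip plane uses the buoyant unit weight γ' = γ_sat − γ_w while the driving shear stress uses γ_sat:
FS = [c' + γ' z cos²β tanφ'] / [γ_sat z sinβ cosβ]
(For c' = 0 this reduces to FS = (γ'/γ_sat)·tanφ'/tanβ.)
γ' = 18.6 − 9.81 = 8.79 kN/m³
Numerator = 0.0 + 8.79·2.1·cos²16.2°·tan37.6° = 0.0 + 8.79·2.1·0.9222·0.7701 = 13.109 kPa
Denominator = 18.6·2.1·sin16.2°·cos16.2° = 18.6·2.1·0.2790·0.9603 = 10.465 kPa
FS = 13.109 / 10.465 = 1.253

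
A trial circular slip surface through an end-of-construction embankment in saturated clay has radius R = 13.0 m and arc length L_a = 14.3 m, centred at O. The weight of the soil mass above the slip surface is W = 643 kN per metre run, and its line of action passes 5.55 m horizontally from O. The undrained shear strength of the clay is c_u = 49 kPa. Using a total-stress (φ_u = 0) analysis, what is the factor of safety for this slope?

Taking moments about the centre O, the resisting moment is provided by the undrained shear strength acting along the arc:
M_R = c_u·L_a·R = 49·14.30·13.0 = 9109.1 kN·m/m
M_D = W·d = 643·5.55 = 3568.7 kN·m/m
FS = M_R / M_D = 9109.1 / 3568.7 = 2.553

FS = 2.55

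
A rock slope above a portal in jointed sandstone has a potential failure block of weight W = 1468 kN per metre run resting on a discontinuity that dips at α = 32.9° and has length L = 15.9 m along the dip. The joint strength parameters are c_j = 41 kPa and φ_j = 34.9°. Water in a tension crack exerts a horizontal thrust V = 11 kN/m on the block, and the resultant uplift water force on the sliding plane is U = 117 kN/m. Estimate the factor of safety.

Resolving the block weight along and normal to the plane and applying the Mohr–Coulomb strength on the joint:
N' = W cosα − U − V sinα = 1468·cos32.9° − 117 − 11·sin32.9° = 1109.6 kN/m
Driving force T = W sinα + V cosα = 1468·sin32.9° + 11·cos32.9° = 806.6 kN/m
Resisting force R = c_j·L + N'·tanφ_j = 41·15.9 + 1109.6·tan34.9° = 651.9 + 774.1 = 1426.0 kN/m
FS = R / T = 1426.0 / 806.6 = 1.768

FS = 1.77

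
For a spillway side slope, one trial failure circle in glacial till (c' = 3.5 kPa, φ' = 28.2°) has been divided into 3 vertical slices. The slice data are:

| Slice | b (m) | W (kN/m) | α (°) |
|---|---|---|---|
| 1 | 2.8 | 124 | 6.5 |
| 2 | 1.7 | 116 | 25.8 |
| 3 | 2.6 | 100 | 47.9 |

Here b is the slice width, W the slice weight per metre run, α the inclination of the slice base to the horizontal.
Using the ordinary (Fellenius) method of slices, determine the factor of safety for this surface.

Ordinary method of slices: FS = Σ[c'·Δl_i + (W_i cosα_i)·tanφ'] / Σ W_i sinα_i, with Δl_i = b_i / cosα_i.
Slice 1: Δl = 2.8/cos6.5° = 2.818 m; N'_1 = 124·cos6.5° = 123.2; c'Δl = 9.86; W sinα = 14.0
Slice 2: Δl = 1.7/cos25.8° = 1.888 m; N'_2 = 116·cos25.8° = 104.4; c'Δl = 6.61; W sinα = 50.5
Slice 3: Δl = 2.6/cos47.9° = 3.878 m; N'_3 = 100·cos47.9° = 67.0; c'Δl = 13.57; W sinα = 74.2
Σc'Δl = 30.0 kN/m; ΣN' = 294.7 kN/m; ΣW sinα = 138.7 kN/m
Resisting = 30.0 + 294.7·tan28.2° = 30.0 + 158.0 = 188.1 kN/m
FS = 188.1 / 138.7 = 1.356

FS = 1.36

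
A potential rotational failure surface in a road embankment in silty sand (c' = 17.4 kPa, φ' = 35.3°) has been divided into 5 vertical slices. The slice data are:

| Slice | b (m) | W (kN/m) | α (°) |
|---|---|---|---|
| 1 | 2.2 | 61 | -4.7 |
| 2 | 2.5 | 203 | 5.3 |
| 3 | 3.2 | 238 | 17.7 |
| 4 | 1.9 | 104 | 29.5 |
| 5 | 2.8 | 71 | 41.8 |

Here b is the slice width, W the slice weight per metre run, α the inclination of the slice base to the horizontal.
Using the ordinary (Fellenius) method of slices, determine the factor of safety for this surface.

Ordinary method of slices: FS = Σ[c'·Δl_i + (W_i cosα_i)·tanφ'] / Σ W_i sinα_i, with Δl_i = b_i / cosα_i.
Slice 1: Δl = 2.2/cos(-4.7°) = 2.207 m; N'_1 = 61·cos(-4.7°) = 60.8; c'Δl = 38.41; W sinα = -5.0
Slice 2: Δl = 2.5/cos5.3° = 2.511 m; N'_2 = 203·cos5.3° = 202.1; c'Δl = 43.69; W sinα = 18.8
Slice 3: Δl = 3.2/cos17.7° = 3.359 m; N'_3 = 238·cos17.7° = 226.7; c'Δl = 58.45; W sinα = 72.4
Slice 4: Δl = 1.9/cos29.5° = 2.183 m; N'_4 = 104·cos29.5° = 90.5; c'Δl = 37.98; W sinα = 51.2
Slice 5: Δl = 2.8/cos41.8° = 3.756 m; N'_5 = 71·cos41.8° = 52.9; c'Δl = 65.35; W sinα = 47.3
Σc'Δl = 243.9 kN/m; ΣN' = 633.1 kN/m; ΣW sinα = 184.6 kN/m
Resisting = 243.9 + 633.1·tan35.3° = 243.9 + 448.3 = 692.1 kN/m
FS = 692.1 / 184.6 = 3.748

FS = 3.75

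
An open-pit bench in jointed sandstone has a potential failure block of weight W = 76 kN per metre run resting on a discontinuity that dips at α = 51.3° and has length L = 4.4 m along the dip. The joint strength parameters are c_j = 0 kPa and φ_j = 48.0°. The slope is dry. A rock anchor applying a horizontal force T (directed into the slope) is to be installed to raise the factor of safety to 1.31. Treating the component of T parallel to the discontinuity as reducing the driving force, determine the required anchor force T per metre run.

Resolving forces along and normal to the sliding plane, with the horizontal anchor force T adding T·sinα to the effective normal force and T·cosα acting up the plane against the driving force:
FS = [c_jL + (W cosα + T sinα) tanφ_j] / [W sinα − T cosα]
Without the anchor: N' = 47.5 kN/m, driving T_d = 59.3 kN/m, resisting R = 0·4.4 + 47.5·tan48.0° = 52.8 kN/m, FS = 0.89.
Setting FS = 1.31 and solving for T:
1.31·(59.3 − T cos51.3°) = 52.8 + T sin51.3°·tan48.0°
T·(sin51.3°·tan48.0° + 1.31·cos51.3°) = 1.31·59.3 − 52.8
T·(0.7804·1.1106 + 1.31·0.6252) = 77.7 − 52.8 = 24.9
T·1.6858 = 24.9
T = 14.8 kN/m

T = 15 kN/m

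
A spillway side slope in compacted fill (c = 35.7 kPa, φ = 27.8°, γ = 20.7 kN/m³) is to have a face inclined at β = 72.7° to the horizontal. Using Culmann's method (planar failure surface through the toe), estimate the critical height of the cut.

H_c = 19.98 m

Culmann's analysis gives the critical failure plane at α_cr = (β + φ)/2 = (72.7 + 27.8)/2 = 50.2°, and the critical height
H_c = (4c/γ) · sinβ cosφ / [1 − cos(β − φ)]
    = (4·35.7/20.7) · sin72.7°·cos27.8° / [1 − cos(44.9°)]
    = 6.899 · 0.9548·0.8846 / [1 − 0.7083]
    = 6.899 · 0.8446 / 0.2917
    = 19.98 m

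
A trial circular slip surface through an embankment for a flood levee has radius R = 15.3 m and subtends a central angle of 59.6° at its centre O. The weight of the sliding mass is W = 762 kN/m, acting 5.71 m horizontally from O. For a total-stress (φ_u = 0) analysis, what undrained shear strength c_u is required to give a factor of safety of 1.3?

FS = c_u·L_a·R / (W·d), so c_u = FS·W·d / (L_a·R).
Arc length L_a = R·θ = 15.3·(59.6°·π/180) = 15.3·1.0402 = 15.92 m
c_u = 1.3·762·5.71 / (15.92·15.3) = 5656.3 / 243.50 = 23.23 kPa

c_u = 23.2 kPa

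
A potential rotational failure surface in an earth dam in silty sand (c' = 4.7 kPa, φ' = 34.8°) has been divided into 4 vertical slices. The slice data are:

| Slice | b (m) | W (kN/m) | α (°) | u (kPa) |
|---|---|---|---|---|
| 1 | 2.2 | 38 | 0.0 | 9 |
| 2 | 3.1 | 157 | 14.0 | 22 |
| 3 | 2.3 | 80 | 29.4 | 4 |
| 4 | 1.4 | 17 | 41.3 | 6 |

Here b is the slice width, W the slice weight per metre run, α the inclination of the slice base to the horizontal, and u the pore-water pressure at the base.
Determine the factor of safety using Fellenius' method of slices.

Ordinary method of slices: FS = Σ[c'·Δl_i + (W_i cosα_i − u_i·Δl_i)·tanφ'] / Σ W_i sinα_i, with Δl_i = b_i / cosα_i.
Slice 1: Δl = 2.2/cos0.0° = 2.200 m; N'_1 = 38·cos0.0° − 9·2.200 = 18.2; c'Δl = 10.34; W sinα = 0.0
Slice 2: Δl = 3.1/cos14.0° = 3.195 m; N'_2 = 157·cos14.0° − 22·3.195 = 82.0; c'Δl = 15.02; W sinα = 38.0
Slice 3: Δl = 2.3/cos29.4° = 2.640 m; N'_3 = 80·cos29.4° − 4·2.640 = 59.1; c'Δl = 12.41; W sinα = 39.3
Slice 4: Δl = 1.4/cos41.3° = 1.864 m; N'_4 = 17·cos41.3° − 6·1.864 = 1.6; c'Δl = 8.76; W sinα = 11.2
Σc'Δl = 46.5 kN/m; ΣN' = 161.0 kN/m; ΣW sinα = 88.5 kN/m
Resisting = 46.5 + 161.0·tan34.8° = 46.5 + 111.9 = 158.4 kN/m
FS = 158.4 / 88.5 = 1.790

FS = 1.79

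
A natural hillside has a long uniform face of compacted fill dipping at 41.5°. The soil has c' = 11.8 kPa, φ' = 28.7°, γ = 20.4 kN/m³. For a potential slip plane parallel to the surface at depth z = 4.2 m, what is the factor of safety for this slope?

FS = 0.90

For an infinite slope with a slip plane parallel to the surface (no pore pressure): FS = [c' + γz cos²β tanφ'] / [γz sinβ cosβ].
γz = 20.4·4.2 = 85.68 kN/m²
Numerator = 11.8 + 85.68·cos²41.5°·tan28.7° = 11.8 + 85.68·0.5609·0.5475 = 38.113 kPa
Denominator = 85.68·sin41.5°·cos41.5° = 85.68·0.6626·0.7490 = 42.521 kPa
FS = 38.113 / 42.521 = 0.896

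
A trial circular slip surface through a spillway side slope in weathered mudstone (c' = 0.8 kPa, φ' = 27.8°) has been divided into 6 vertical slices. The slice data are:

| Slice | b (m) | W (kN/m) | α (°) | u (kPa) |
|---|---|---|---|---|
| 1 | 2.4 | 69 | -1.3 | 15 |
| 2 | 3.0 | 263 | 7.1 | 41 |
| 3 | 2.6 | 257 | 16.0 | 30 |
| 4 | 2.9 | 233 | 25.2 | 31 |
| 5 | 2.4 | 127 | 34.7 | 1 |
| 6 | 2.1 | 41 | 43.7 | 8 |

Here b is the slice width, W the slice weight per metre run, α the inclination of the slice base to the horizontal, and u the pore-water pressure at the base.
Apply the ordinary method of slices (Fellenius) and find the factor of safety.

FS = 1.02

Ordinary method of slices: FS = Σ[c'·Δl_i + (W_i cosα_i − u_i·Δl_i)·tanφ'] / Σ W_i sinα_i, with Δl_i = b_i / cosα_i.
Slice 1: Δl = 2.4/cos(-1.3°) = 2.401 m; N'_1 = 69·cos(-1.3°) − 15·2.401 = 33.0; c'Δl = 1.92; W sinα = -1.6
Slice 2: Δl = 3.0/cos7.1° = 3.023 m; N'_2 = 263·cos7.1° − 41·3.023 = 137.0; c'Δl = 2.42; W sinα = 32.5
Slice 3: Δl = 2.6/cos16.0° = 2.705 m; N'_3 = 257·cos16.0° − 30·2.705 = 165.9; c'Δl = 2.16; W sinα = 70.8
Slice 4: Δl = 2.9/cos25.2° = 3.205 m; N'_4 = 233·cos25.2° − 31·3.205 = 111.5; c'Δl = 2.56; W sinα = 99.2
Slice 5: Δl = 2.4/cos34.7° = 2.919 m; N'_5 = 127·cos34.7° − 1·2.919 = 101.5; c'Δl = 2.34; W sinα = 72.3
Slice 6: Δl = 2.1/cos43.7° = 2.905 m; N'_6 = 41·cos43.7° − 8·2.905 = 6.4; c'Δl = 2.32; W sinα = 28.3
Σc'Δl = 13.7 kN/m; ΣN' = 555.3 kN/m; ΣW sinα = 301.6 kN/m
Resisting = 13.7 + 555.3·tan27.8° = 13.7 + 292.8 = 306.5 kN/m
FS = 306.5 / 301.6 = 1.016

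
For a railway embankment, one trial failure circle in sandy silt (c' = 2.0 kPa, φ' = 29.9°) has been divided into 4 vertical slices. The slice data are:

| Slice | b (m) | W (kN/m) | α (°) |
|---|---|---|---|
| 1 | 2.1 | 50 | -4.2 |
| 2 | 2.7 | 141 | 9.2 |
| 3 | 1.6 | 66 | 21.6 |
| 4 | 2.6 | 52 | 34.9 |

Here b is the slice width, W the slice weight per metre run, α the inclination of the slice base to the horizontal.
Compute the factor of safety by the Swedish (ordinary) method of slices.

FS = 2.58

Ordinary method of slices: FS = Σ[c'·Δl_i + (W_i cosα_i)·tanφ'] / Σ W_i sinα_i, with Δl_i = b_i / cosα_i.
Slice 1: Δl = 2.1/cos(-4.2°) = 2.106 m; N'_1 = 50·cos(-4.2°) = 49.9; c'Δl = 4.21; W sinα = -3.7
Slice 2: Δl = 2.7/cos9.2° = 2.735 m; N'_2 = 141·cos9.2° = 139.2; c'Δl = 5.47; W sinα = 22.5
Slice 3: Δl = 1.6/cos21.6° = 1.721 m; N'_3 = 66·cos21.6° = 61.4; c'Δl = 3.44; W sinα = 24.3
Slice 4: Δl = 2.6/cos34.9° = 3.170 m; N'_4 = 52·cos34.9° = 42.6; c'Δl = 6.34; W sinα = 29.8
Σc'Δl = 19.5 kN/m; ΣN' = 293.1 kN/m; ΣW sinα = 72.9 kN/m
Resisting = 19.5 + 293.1·tan29.9° = 19.5 + 168.5 = 188.0 kN/m
FS = 188.0 / 72.9 = 2.578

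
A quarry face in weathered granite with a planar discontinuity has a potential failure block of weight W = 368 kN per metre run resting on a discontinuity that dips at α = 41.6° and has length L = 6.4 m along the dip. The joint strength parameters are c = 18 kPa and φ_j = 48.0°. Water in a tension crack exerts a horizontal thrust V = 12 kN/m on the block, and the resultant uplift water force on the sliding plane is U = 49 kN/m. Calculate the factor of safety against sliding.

Resolving the block weight along and normal to the plane and applying the Mohr–Coulomb strength on the joint:
N' = W cosα − U − V sinα = 368·cos41.6° − 49 − 12·sin41.6° = 218.2 kN/m
Driving force T = W sinα + V cosα = 368·sin41.6° + 12·cos41.6° = 253.3 kN/m
Resisting force R = c·L + N'·tanφ_j = 18·6.4 + 218.2·tan48.0° = 115.2 + 242.4 = 357.6 kN/m
FS = R / T = 357.6 / 253.3 = 1.412

FS = 1.41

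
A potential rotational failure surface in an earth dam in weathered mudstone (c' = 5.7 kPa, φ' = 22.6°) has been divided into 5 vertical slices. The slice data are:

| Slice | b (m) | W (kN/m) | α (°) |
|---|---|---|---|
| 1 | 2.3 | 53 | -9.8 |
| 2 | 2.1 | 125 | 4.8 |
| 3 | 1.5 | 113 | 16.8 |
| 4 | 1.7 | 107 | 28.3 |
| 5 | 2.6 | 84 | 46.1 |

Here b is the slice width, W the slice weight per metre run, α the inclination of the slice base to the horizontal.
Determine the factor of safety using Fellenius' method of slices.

Ordinary method of slices: FS = Σ[c'·Δl_i + (W_i cosα_i)·tanφ'] / Σ W_i sinα_i, with Δl_i = b_i / cosα_i.
Slice 1: Δl = 2.3/cos(-9.8°) = 2.334 m; N'_1 = 53·cos(-9.8°) = 52.2; c'Δl = 13.30; W sinα = -9.0
Slice 2: Δl = 2.1/cos4.8° = 2.107 m; N'_2 = 125·cos4.8° = 124.6; c'Δl = 12.01; W sinα = 10.5
Slice 3: Δl = 1.5/cos16.8° = 1.567 m; N'_3 = 113·cos16.8° = 108.2; c'Δl = 8.93; W sinα = 32.7
Slice 4: Δl = 1.7/cos28.3° = 1.931 m; N'_4 = 107·cos28.3° = 94.2; c'Δl = 11.01; W sinα = 50.7
Slice 5: Δl = 2.6/cos46.1° = 3.750 m; N'_5 = 84·cos46.1° = 58.2; c'Δl = 21.37; W sinα = 60.5
Σc'Δl = 66.6 kN/m; ΣN' = 437.4 kN/m; ΣW sinα = 145.4 kN/m
Resisting = 66.6 + 437.4·tan22.6° = 66.6 + 182.1 = 248.7 kN/m
FS = 248.7 / 145.4 = 1.711

FS = 1.71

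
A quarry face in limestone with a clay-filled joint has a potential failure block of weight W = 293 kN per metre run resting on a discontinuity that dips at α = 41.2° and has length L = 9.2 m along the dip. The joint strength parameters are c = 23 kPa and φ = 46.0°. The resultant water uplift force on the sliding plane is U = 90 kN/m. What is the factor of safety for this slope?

FS = 1.80

Resolving the block weight along and normal to the plane and applying the Mohr–Coulomb strength on the joint:
N' = W cosα − U = 293·cos41.2° − 90 = 130.5 kN/m
Driving force T = W sinα = 293·sin41.2° = 193.0 kN/m
Resisting force R = c·L + N'·tanφ = 23·9.2 + 130.5·tan46.0° = 211.6 + 135.1 = 346.7 kN/m
FS = R / T = 346.7 / 193.0 = 1.796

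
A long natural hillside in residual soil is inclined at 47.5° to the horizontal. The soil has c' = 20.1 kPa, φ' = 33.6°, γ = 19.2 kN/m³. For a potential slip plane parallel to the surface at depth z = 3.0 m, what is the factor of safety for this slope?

FS = 1.31

For an infinite slope with a slip plane parallel to the surface (no pore pressure): FS = [c' + γz cos²β tanφ'] / [γz sinβ cosβ].
γz = 19.2·3.0 = 57.60 kN/m²
Numerator = 20.1 + 57.60·cos²47.5°·tan33.6° = 20.1 + 57.60·0.4564·0.6644 = 37.567 kPa
Denominator = 57.60·sin47.5°·cos47.5° = 57.60·0.7373·0.6756 = 28.690 kPa
FS = 37.567 / 28.690 = 1.309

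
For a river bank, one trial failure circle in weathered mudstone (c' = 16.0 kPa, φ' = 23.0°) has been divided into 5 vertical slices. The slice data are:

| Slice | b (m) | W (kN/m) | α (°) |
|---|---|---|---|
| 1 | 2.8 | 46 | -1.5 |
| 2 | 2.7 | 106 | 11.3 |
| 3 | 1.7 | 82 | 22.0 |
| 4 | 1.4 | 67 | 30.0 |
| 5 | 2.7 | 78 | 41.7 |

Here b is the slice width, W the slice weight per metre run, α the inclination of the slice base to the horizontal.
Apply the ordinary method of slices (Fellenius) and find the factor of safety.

FS = 2.56

Ordinary method of slices: FS = Σ[c'·Δl_i + (W_i cosα_i)·tanφ'] / Σ W_i sinα_i, with Δl_i = b_i / cosα_i.
Slice 1: Δl = 2.8/cos(-1.5°) = 2.801 m; N'_1 = 46·cos(-1.5°) = 46.0; c'Δl = 44.82; W sinα = -1.2
Slice 2: Δl = 2.7/cos11.3° = 2.753 m; N'_2 = 106·cos11.3° = 103.9; c'Δl = 44.05; W sinα = 20.8
Slice 3: Δl = 1.7/cos22.0° = 1.834 m; N'_3 = 82·cos22.0° = 76.0; c'Δl = 29.34; W sinα = 30.7
Slice 4: Δl = 1.4/cos30.0° = 1.617 m; N'_4 = 67·cos30.0° = 58.0; c'Δl = 25.87; W sinα = 33.5
Slice 5: Δl = 2.7/cos41.7° = 3.616 m; N'_5 = 78·cos41.7° = 58.2; c'Δl = 57.86; W sinα = 51.9
Σc'Δl = 201.9 kN/m; ΣN' = 342.2 kN/m; ΣW sinα = 135.7 kN/m
Resisting = 201.9 + 342.2·tan23.0° = 201.9 + 145.3 = 347.2 kN/m
FS = 347.2 / 135.7 = 2.559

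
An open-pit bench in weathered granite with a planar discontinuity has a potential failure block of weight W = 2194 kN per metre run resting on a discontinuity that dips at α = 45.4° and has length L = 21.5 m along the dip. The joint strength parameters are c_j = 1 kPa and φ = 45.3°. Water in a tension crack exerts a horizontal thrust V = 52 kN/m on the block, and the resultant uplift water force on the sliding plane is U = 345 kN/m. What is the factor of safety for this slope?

Resolving the block weight along and normal to the plane and applying the Mohr–Coulomb strength on the joint:
N' = W cosα − U − V sinα = 2194·cos45.4° − 345 − 52·sin45.4° = 1158.5 kN/m
Driving force T = W sinα + V cosα = 2194·sin45.4° + 52·cos45.4° = 1598.7 kN/m
Resisting force R = c_j·L + N'·tanφ = 1·21.5 + 1158.5·tan45.3° = 21.5 + 1170.7 = 1192.2 kN/m
FS = R / T = 1192.2 / 1598.7 = 0.746

FS = 0.75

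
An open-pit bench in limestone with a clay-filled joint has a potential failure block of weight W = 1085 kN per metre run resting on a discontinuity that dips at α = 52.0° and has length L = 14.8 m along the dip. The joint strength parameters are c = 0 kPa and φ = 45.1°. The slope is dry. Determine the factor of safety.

FS = 0.78

Resolving the block weight along and normal to the plane and applying the Mohr–Coulomb strength on the joint:
N' = W cosα = 1085·cos52.0° = 668.0 kN/m
Driving force T = W sinα = 1085·sin52.0° = 855.0 kN/m
Resisting force R = c·L + N'·tanφ = 0·14.8 + 668.0·tan45.1° = 0.0 + 670.3 = 670.3 kN/m
FS = R / T = 670.3 / 855.0 = 0.784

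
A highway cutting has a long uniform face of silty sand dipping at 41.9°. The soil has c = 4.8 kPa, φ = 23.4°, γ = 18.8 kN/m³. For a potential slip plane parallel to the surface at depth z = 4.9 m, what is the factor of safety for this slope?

FS = 0.59

For an infinite slope with a slip plane parallel to the surface (no pore pressure): FS = [c + γz cos²β tanφ] / [γz sinβ cosβ].
γz = 18.8·4.9 = 92.12 kN/m²
Numerator = 4.8 + 92.12·cos²41.9°·tan23.4° = 4.8 + 92.12·0.5540·0.4327 = 26.885 kPa
Denominator = 92.12·sin41.9°·cos41.9° = 92.12·0.6678·0.7443 = 45.791 kPa
FS = 26.885 / 45.791 = 0.587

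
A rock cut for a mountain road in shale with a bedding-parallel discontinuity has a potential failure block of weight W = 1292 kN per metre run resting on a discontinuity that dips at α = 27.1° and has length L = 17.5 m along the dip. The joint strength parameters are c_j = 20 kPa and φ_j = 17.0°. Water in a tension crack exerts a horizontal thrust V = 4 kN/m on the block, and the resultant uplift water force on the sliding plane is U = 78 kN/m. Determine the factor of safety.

Resolving the block weight along and normal to the plane and applying the Mohr–Coulomb strength on the joint:
N' = W cosα − U − V sinα = 1292·cos27.1° − 78 − 4·sin27.1° = 1070.3 kN/m
Driving force T = W sinα + V cosα = 1292·sin27.1° + 4·cos27.1° = 592.1 kN/m
Resisting force R = c_j·L + N'·tanφ_j = 20·17.5 + 1070.3·tan17.0° = 350.0 + 327.2 = 677.2 kN/m
FS = R / T = 677.2 / 592.1 = 1.144

FS = 1.14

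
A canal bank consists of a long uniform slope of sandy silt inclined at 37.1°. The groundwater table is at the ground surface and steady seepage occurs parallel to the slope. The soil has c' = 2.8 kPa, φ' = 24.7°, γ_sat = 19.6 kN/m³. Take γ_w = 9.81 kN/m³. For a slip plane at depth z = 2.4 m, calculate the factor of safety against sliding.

With seepage parallel to the slope and the water table at the surface, the effective normal stress on the slip plane uses the buoyant unit weight γ' = γ_sat − γ_w while the driving shear stress uses γ_sat:
FS = [c' + γ' z cos²β tanφ'] / [γ_sat z sinβ cosβ]
γ' = 19.6 − 9.81 = 9.79 kN/m³
Numerator = 2.8 + 9.79·2.4·cos²37.1°·tan24.7° = 2.8 + 9.79·2.4·0.6361·0.4599 = 9.675 kPa
Denominator = 19.6·2.4·sin37.1°·cos37.1° = 19.6·2.4·0.6032·0.7976 = 22.631 kPa
FS = 9.675 / 22.631 = 0.427

FS = 0.43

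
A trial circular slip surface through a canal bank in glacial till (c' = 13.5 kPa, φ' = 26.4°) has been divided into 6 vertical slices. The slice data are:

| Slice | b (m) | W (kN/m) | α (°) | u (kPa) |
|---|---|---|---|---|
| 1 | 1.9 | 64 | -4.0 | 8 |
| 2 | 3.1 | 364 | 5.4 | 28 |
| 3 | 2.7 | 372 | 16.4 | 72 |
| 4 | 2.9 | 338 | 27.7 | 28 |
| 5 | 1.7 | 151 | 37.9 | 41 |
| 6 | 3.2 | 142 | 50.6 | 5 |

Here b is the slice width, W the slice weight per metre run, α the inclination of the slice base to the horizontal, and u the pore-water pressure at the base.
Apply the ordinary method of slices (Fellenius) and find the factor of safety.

FS = 1.28

Ordinary method of slices: FS = Σ[c'·Δl_i + (W_i cosα_i − u_i·Δl_i)·tanφ'] / Σ W_i sinα_i, with Δl_i = b_i / cosα_i.
Slice 1: Δl = 1.9/cos(-4.0°) = 1.905 m; N'_1 = 64·cos(-4.0°) − 8·1.905 = 48.6; c'Δl = 25.71; W sinα = -4.5
Slice 2: Δl = 3.1/cos5.4° = 3.114 m; N'_2 = 364·cos5.4° − 28·3.114 = 275.2; c'Δl = 42.04; W sinα = 34.3
Slice 3: Δl = 2.7/cos16.4° = 2.815 m; N'_3 = 372·cos16.4° − 72·2.815 = 154.2; c'Δl = 38.00; W sinα = 105.0
Slice 4: Δl = 2.9/cos27.7° = 3.275 m; N'_4 = 338·cos27.7° − 28·3.275 = 207.6; c'Δl = 44.22; W sinα = 157.1
Slice 5: Δl = 1.7/cos37.9° = 2.154 m; N'_5 = 151·cos37.9° − 41·2.154 = 30.8; c'Δl = 29.08; W sinα = 92.8
Slice 6: Δl = 3.2/cos50.6° = 5.042 m; N'_6 = 142·cos50.6° − 5·5.042 = 64.9; c'Δl = 68.06; W sinα = 109.7
Σc'Δl = 247.1 kN/m; ΣN' = 781.3 kN/m; ΣW sinα = 494.4 kN/m
Resisting = 247.1 + 781.3·tan26.4° = 247.1 + 387.9 = 635.0 kN/m
FS = 635.0 / 494.4 = 1.284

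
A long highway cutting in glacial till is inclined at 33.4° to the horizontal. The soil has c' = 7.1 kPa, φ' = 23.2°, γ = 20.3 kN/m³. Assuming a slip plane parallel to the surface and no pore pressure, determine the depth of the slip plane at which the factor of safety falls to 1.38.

z = 1.04 m

Setting FS = 1.38 in FS = [c' + γz cos²β tanφ'] / [γz sinβ cosβ] and solving for z:
z = c' / [γ cosβ (FS·sinβ − cosβ·tanφ')]
  = 7.1 / [20.3·cos33.4°·(1.38·sin33.4° − cos33.4°·tan23.2°)]
  = 7.1 / [20.3·0.8348·(1.38·0.5505 − 0.8348·0.4286)]
  = 7.1 / 6.8103 = 1.043 m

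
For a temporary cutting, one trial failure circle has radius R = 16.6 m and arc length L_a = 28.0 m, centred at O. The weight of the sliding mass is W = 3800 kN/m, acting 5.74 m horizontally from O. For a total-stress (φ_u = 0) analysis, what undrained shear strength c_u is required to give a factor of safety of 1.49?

c_u = 69.9 kPa

FS = c_u·L_a·R / (W·d), so c_u = FS·W·d / (L_a·R).
c_u = 1.49·3800·5.74 / (28.00·16.6) = 32499.9 / 464.80 = 69.92 kPa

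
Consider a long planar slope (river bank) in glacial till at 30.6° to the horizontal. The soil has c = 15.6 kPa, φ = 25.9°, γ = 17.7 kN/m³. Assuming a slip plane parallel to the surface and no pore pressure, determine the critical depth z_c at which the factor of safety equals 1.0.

Setting FS = 1.00 in FS = [c + γz cos²β tanφ] / [γz sinβ cosβ] and solving for z:
z = c / [γ cosβ (FS·sinβ − cosβ·tanφ)]
  = 15.6 / [17.7·cos30.6°·(1.00·sin30.6° − cos30.6°·tan25.9°)]
  = 15.6 / [17.7·0.8607·(1.00·0.5090 − 0.8607·0.4856)]
  = 15.6 / 1.3877 = 11.241 m

z_c = 11.24 m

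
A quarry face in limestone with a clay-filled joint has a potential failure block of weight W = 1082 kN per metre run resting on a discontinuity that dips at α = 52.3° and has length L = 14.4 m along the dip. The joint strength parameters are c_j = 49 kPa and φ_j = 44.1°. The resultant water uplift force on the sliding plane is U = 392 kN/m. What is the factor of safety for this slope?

Resolving the block weight along and normal to the plane and applying the Mohr–Coulomb strength on the joint:
N' = W cosα − U = 1082·cos52.3° − 392 = 269.7 kN/m
Driving force T = W sinα = 1082·sin52.3° = 856.1 kN/m
Resisting force R = c_j·L + N'·tanφ_j = 49·14.4 + 269.7·tan44.1° = 705.6 + 261.3 = 966.9 kN/m
FS = R / T = 966.9 / 856.1 = 1.129

FS = 1.13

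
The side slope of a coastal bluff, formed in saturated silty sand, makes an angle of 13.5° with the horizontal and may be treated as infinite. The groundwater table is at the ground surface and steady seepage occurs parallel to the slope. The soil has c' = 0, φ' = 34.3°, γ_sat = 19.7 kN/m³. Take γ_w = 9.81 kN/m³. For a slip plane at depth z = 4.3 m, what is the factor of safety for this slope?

With seepage parallel to the slope and the water table at the surface, the effective normal stress on the slip plane uses the buoyant unit weight γ' = γ_sat − γ_w while the driving shear stress uses γ_sat:
FS = [c' + γ' z cos²β tanφ'] / [γ_sat z sinβ cosβ]
(For c' = 0 this reduces to FS = (γ'/γ_sat)·tanφ'/tanβ.)
γ' = 19.7 − 9.81 = 9.89 kN/m³
Numerator = 0.0 + 9.89·4.3·cos²13.5°·tan34.3° = 0.0 + 9.89·4.3·0.9455·0.6822 = 27.429 kPa
Denominator = 19.7·4.3·sin13.5°·cos13.5° = 19.7·4.3·0.2334·0.9724 = 19.229 kPa
FS = 27.429 / 19.229 = 1.426

FS = 1.43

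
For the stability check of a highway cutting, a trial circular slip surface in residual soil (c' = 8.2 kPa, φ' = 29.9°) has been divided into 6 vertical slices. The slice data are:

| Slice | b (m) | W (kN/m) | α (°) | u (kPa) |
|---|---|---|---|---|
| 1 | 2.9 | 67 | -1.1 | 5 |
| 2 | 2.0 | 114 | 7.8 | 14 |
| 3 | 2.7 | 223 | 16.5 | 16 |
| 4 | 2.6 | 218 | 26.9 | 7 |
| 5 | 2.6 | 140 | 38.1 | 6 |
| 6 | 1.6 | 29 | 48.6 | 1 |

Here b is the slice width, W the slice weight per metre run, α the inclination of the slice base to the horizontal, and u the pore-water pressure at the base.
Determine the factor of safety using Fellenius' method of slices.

FS = 1.66

Ordinary method of slices: FS = Σ[c'·Δl_i + (W_i cosα_i − u_i·Δl_i)·tanφ'] / Σ W_i sinα_i, with Δl_i = b_i / cosα_i.
Slice 1: Δl = 2.9/cos(-1.1°) = 2.901 m; N'_1 = 67·cos(-1.1°) − 5·2.901 = 52.5; c'Δl = 23.78; W sinα = -1.3
Slice 2: Δl = 2.0/cos7.8° = 2.019 m; N'_2 = 114·cos7.8° − 14·2.019 = 84.7; c'Δl = 16.55; W sinα = 15.5
Slice 3: Δl = 2.7/cos16.5° = 2.816 m; N'_3 = 223·cos16.5° − 16·2.816 = 168.8; c'Δl = 23.09; W sinα = 63.3
Slice 4: Δl = 2.6/cos26.9° = 2.915 m; N'_4 = 218·cos26.9° − 7·2.915 = 174.0; c'Δl = 23.91; W sinα = 98.6
Slice 5: Δl = 2.6/cos38.1° = 3.304 m; N'_5 = 140·cos38.1° − 6·3.304 = 90.3; c'Δl = 27.09; W sinα = 86.4
Slice 6: Δl = 1.6/cos48.6° = 2.419 m; N'_6 = 29·cos48.6° − 1·2.419 = 16.8; c'Δl = 19.84; W sinα = 21.8
Σc'Δl = 134.3 kN/m; ΣN' = 587.0 kN/m; ΣW sinα = 284.3 kN/m
Resisting = 134.3 + 587.0·tan29.9° = 134.3 + 337.6 = 471.8 kN/m
FS = 471.8 / 284.3 = 1.660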